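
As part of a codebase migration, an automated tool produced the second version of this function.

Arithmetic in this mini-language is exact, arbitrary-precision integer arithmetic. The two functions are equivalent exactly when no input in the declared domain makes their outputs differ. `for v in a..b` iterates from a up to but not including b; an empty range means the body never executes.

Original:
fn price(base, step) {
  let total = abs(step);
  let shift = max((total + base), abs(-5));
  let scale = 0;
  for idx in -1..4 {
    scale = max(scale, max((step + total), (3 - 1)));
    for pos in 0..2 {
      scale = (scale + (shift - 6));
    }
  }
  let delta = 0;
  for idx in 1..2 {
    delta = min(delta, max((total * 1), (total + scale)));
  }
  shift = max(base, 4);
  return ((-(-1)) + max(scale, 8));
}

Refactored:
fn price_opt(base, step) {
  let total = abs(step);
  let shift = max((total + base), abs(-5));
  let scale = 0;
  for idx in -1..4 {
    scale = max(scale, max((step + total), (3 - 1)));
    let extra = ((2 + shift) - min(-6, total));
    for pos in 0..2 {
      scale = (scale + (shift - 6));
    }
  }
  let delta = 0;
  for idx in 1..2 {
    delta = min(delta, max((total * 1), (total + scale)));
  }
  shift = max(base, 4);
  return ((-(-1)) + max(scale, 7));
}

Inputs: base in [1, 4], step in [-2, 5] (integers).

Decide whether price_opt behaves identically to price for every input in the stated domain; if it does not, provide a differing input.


Try base=1, step=-2.
price: total becomes 2; next shift becomes 5; next scale becomes 0; next at idx=-1:; next scale becomes 2; next at pos=0:; next scale becomes 1; next at pos=1:; next scale becomes 0; next at idx=0:; next scale becomes 2; next at pos=0:; next scale becomes 1; next at pos=1:; next scale becomes 0; next at idx=1:; next scale becomes 2; next at pos=0:; next scale becomes 1; next at pos=1:; next scale becomes 0; next at idx=2:; next scale becomes 2; next at pos=0:; next scale becomes 1; next at pos=1:; next scale becomes 0; next at idx=3:; next scale becomes 2; next at pos=0:; next scale becomes 1; next at pos=1:; next scale becomes 0; next delta becomes 0; next at idx=1:; next delta becomes 0; next shift becomes 4; next final value 9
price_opt: total becomes 2; next shift becomes 5; next scale becomes 0; next at idx=-1:; next scale becomes 2; next extra becomes 13; next at pos=0:; next scale becomes 1; next at pos=1:; next scale becomes 0; next at idx=0:; next scale becomes 2; next extra becomes 13; next at pos=0:; next scale becomes 1; next at pos=1:; next scale becomes 0; next at idx=1:; next scale becomes 2; next extra becomes 13; next at pos=0:; next scale becomes 1; next at pos=1:; next scale becomes 0; next at idx=2:; next scale becomes 2; next extra becomes 13; next at pos=0:; next scale becomes 1; next at pos=1:; next scale becomes 0; next at idx=3:; next scale becomes 2; next extra becomes 13; next at pos=0:; next scale becomes 1; next at pos=1:; next scale becomes 0; next delta becomes 0; next at idx=1:; next delta becomes 0; next shift becomes 4; next final value 8
9 against 8: the behavior changed.
verdict: not equivalent; witness: base=1, step=-2


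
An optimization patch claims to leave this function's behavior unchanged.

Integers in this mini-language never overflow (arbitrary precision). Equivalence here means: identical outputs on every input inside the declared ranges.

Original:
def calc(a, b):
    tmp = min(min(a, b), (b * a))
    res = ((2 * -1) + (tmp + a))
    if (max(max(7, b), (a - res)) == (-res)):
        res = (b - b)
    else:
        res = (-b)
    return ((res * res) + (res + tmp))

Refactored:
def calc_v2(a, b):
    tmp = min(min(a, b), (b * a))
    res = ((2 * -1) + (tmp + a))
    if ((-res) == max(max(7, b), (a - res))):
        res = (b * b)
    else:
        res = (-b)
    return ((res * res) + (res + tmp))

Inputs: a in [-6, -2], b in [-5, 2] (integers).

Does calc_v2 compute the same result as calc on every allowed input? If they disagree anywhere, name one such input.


Run the pair on a=-2, b=-3.
calc: tmp becomes -3; next res becomes -7; next (max(max(7, b), (a - res)) == (-res)) evaluates to true; next res becomes 0; next final value -3
calc_v2: tmp becomes -3; next res becomes -7; next ((-res) == max(max(7, b), (a - res))) evaluates to true; next res becomes 9; next final value 87
-3 and 87 differ, so these are not the same function on this domain.
verdict: not equivalent; witness: a=-2, b=-3


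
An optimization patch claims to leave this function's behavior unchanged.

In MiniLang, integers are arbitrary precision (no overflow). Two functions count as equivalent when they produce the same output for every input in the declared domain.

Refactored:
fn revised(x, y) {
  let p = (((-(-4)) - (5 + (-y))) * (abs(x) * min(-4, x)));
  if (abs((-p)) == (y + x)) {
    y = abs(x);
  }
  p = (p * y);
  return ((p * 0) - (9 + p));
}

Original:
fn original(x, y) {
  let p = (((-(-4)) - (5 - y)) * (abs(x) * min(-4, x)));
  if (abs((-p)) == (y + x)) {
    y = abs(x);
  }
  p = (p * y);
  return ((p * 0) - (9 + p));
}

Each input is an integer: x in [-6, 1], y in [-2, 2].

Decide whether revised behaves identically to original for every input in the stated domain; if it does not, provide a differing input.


The two versions differ — the changes include arithmetic usage differs.
Tracing x=-3, y=-2: original: p = 36; (abs((-p)) == (y + x)) -> false; p = -72; return 63 | revised: p = 36; (abs((-p)) == (y + x)) -> false; p = -72; return 63 — matching result 63.
An exhaustive pass over the 40 declared inputs shows identical outputs.
verdict: equivalent


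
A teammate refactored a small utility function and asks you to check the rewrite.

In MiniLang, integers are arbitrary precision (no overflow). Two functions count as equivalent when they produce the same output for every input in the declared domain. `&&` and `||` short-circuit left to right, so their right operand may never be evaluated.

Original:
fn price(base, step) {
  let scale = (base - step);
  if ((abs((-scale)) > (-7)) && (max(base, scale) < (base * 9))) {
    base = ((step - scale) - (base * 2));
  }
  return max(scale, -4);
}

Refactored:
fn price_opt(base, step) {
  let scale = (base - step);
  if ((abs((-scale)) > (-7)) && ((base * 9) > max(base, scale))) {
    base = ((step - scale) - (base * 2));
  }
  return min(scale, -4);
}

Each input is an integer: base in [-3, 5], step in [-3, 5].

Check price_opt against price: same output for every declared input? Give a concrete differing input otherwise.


There is a counterexample at base=-3, step=-3: 0 on one side, -4 on the other.
price: scale = 0; ((abs((-scale)) > (-7)) && (max(base, scale) < (base * 9))) -> false; return 0
price_opt: scale = 0; ((abs((-scale)) > (-7)) && ((base * 9) > max(base, scale))) -> false; return -4
verdict: not equivalent; witness: base=-3, step=-3


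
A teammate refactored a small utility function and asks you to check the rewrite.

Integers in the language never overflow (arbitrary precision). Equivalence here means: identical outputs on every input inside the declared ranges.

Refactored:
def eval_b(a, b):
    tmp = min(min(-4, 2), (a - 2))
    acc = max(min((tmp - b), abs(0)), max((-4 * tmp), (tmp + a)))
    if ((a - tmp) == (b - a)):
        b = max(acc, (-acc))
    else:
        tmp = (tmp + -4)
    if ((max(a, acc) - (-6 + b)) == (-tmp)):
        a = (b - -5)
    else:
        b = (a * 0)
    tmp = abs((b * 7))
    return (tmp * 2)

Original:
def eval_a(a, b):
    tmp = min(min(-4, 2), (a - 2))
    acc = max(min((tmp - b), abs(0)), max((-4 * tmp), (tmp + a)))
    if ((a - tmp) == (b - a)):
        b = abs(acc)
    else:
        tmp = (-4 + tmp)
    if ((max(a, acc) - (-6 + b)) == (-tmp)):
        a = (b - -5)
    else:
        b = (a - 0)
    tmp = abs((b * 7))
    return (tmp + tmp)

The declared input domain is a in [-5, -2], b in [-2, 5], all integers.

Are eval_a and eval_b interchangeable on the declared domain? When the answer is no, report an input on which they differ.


The rewrite breaks on a=-5, b=-2, where the results are 70 and 0.
eval_a: tmp = -7; acc = 28; ((a - tmp) == (b - a)) -> false; tmp = -11; ((max(a, acc) - (-6 + b)) == (-tmp)) -> false; b = -5; tmp = 35; return 70
eval_b: tmp = -7; acc = 28; ((a - tmp) == (b - a)) -> false; tmp = -11; ((max(a, acc) - (-6 + b)) == (-tmp)) -> false; b = 0; tmp = 0; return 0
verdict: not equivalent; witness: a=-5, b=-2


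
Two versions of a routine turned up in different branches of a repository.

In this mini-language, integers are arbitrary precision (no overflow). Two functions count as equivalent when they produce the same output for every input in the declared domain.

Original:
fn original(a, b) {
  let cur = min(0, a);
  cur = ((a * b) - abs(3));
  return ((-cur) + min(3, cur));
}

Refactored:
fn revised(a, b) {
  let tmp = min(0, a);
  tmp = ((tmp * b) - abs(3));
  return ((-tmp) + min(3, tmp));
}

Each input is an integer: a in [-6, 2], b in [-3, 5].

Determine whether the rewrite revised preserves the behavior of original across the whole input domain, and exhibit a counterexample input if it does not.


These are not equivalent — on a=2, b=4 the outputs split (-2 vs 0).
original: cur becomes 0; next cur becomes 5; next final value -2
revised: tmp becomes 0; next tmp becomes -3; next final value 0
verdict: not equivalent; witness: a=2, b=4


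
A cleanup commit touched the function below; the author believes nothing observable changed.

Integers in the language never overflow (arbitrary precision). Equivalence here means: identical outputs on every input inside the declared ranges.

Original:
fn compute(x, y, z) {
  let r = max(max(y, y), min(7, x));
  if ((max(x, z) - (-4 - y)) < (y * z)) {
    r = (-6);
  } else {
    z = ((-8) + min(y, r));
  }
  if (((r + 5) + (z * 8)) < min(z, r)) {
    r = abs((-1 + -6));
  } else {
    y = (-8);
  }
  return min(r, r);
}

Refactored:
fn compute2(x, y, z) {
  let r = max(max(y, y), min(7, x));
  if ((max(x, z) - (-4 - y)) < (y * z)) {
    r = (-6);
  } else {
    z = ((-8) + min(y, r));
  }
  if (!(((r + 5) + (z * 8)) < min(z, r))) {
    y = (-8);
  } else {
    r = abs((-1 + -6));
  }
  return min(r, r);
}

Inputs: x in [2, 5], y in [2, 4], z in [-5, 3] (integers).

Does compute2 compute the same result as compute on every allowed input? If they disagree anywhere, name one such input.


The two versions differ — the changes include boolean connective usage differs.
Spot check at x=2, y=4, z=2 — compute: r := 4 | ((max(x, z) - (-4 - y)) < (y * z)): false | z := -4 | (((r + 5) + (z * 8)) < min(z, r)): true | r := 7 | result 7. compute2: r := 4 | ((max(x, z) - (-4 - y)) < (y * z)): false | z := -4 | (!(((r + 5) + (z * 8)) < min(z, r))): false | r := 7 | result 7. Both give 7.
Checked all 108 inputs in the declared domain: the outputs agree on every one.
verdict: equivalent


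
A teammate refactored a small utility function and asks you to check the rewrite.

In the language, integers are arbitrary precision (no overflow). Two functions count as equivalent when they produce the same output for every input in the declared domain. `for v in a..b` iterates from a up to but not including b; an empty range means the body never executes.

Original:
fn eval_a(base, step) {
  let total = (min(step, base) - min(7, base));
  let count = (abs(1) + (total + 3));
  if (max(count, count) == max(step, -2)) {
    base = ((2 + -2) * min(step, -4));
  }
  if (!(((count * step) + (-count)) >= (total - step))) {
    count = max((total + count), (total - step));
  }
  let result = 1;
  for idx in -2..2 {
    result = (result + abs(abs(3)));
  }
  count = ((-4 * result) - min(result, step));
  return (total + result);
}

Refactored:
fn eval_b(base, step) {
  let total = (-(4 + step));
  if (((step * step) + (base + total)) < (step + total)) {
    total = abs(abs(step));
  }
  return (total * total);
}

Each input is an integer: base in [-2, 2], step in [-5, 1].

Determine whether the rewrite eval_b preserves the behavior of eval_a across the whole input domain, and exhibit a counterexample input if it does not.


At base=-2, step=-5: eval_a gives 10, eval_b gives 1.
verdict: not equivalent; witness: base=-2, step=-5


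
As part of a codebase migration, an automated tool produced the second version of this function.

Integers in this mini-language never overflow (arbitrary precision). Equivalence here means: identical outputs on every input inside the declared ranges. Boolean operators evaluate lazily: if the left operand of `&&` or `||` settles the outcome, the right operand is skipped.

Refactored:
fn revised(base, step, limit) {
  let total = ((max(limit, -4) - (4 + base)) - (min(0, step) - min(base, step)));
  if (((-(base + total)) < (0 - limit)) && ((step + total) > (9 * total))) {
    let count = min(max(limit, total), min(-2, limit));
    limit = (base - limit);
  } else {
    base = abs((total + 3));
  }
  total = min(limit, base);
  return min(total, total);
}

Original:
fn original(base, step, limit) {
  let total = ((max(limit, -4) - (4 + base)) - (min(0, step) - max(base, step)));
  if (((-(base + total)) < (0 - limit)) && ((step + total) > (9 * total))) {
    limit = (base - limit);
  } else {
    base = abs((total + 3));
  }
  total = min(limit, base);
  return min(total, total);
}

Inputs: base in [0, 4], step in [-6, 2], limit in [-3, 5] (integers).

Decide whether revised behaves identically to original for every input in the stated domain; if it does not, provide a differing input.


These are not equivalent — on base=0, step=-6, limit=-3 the outputs split (0 vs -3).
original: total := -1 | (((-(base + total)) < (0 - limit)) && ((step + total) > (9 * total))): true | limit := 3 | total := 0 | result 0
revised: total := -7 | (((-(base + total)) < (0 - limit)) && ((step + total) > (9 * total))): false | base := 4 | total := -3 | result -3
verdict: not equivalent; witness: base=0, step=-6, limit=-3


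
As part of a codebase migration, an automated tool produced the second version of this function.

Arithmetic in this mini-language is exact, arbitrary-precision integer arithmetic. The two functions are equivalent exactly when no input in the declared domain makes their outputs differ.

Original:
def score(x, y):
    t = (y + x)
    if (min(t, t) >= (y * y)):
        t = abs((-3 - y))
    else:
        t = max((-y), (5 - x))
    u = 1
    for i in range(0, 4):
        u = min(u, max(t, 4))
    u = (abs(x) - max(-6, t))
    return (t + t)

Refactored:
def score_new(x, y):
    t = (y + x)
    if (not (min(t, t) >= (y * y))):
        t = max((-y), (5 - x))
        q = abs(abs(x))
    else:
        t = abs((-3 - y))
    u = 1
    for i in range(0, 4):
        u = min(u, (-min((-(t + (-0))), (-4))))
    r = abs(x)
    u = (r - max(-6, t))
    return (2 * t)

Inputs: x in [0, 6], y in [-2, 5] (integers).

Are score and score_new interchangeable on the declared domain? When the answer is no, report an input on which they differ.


Equivalent — the differences include statement counts differ, plus local variable names differ, plus constant usage differs, plus min/max/abs usage differs, plus arithmetic usage differs, plus boolean connective usage differs, yet no declared input distinguishes the two.
Tracing x=4, y=-1: score: t=3, then (min(t, t) >= (y * y)) is true, then t=2, then u=1, then (i=0), then u=1, then (i=1), then u=1, then (i=2), then u=1, then (i=3), then u=1, then u=2, then returns 4 | score_new: t=3, then (not (min(t, t) >= (y * y))) is false, then t=2, then u=1, then (i=0), then u=1, then (i=1), then u=1, then (i=2), then u=1, then (i=3), then u=1, then r=4, then u=2, then returns 4 — matching result 4.
Every one of the 56 inputs gives matching results.
verdict: equivalent


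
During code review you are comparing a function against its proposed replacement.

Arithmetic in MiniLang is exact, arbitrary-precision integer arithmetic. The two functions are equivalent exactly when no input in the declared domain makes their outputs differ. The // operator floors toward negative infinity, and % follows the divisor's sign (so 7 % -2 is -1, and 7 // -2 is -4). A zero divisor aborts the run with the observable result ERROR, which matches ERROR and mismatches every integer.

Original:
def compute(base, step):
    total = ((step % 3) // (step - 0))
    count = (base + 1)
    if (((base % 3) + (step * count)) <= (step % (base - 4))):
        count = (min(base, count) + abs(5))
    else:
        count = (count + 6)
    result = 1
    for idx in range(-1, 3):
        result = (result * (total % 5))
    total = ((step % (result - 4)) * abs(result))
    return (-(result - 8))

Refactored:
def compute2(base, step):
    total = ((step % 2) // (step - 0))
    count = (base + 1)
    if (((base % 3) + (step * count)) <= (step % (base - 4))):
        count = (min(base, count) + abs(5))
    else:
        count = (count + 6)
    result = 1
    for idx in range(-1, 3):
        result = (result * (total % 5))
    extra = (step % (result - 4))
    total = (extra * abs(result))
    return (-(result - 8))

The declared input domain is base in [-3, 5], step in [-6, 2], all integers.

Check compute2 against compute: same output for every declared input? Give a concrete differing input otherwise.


Try base=-3, step=-4.
compute: total := -1 | count := -2 | (((base % 3) + (step * count)) <= (step % (base - 4))): false | count := 4 | result := 1 | iter idx=-1: | result := 4 | iter idx=0: | result := 16 | iter idx=1: | result := 64 | iter idx=2: | result := 256 | total := 63488 | result -248
compute2: total := 0 | count := -2 | (((base % 3) + (step * count)) <= (step % (base - 4))): false | count := 4 | result := 1 | iter idx=-1: | result := 0 | iter idx=0: | result := 0 | iter idx=1: | result := 0 | iter idx=2: | result := 0 | extra := 0 | total := 0 | result 8
-248 and 8 differ, so these are not the same function on this domain.
verdict: not equivalent; witness: base=-3, step=-4


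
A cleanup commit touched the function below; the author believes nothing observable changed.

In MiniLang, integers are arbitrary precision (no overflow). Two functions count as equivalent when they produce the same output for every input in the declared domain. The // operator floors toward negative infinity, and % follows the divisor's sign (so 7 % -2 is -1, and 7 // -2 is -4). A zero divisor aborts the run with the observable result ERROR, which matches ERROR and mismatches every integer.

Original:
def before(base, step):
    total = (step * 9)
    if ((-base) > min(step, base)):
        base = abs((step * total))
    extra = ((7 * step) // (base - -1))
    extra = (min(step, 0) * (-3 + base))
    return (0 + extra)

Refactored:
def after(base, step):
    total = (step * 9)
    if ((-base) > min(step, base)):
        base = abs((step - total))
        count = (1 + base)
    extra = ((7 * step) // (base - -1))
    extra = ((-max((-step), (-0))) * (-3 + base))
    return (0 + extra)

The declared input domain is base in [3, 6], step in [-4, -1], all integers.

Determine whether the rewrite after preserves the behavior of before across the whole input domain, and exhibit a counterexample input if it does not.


At base=3, step=-4: before gives -564, after gives -116.
verdict: not equivalent; witness: base=3, step=-4


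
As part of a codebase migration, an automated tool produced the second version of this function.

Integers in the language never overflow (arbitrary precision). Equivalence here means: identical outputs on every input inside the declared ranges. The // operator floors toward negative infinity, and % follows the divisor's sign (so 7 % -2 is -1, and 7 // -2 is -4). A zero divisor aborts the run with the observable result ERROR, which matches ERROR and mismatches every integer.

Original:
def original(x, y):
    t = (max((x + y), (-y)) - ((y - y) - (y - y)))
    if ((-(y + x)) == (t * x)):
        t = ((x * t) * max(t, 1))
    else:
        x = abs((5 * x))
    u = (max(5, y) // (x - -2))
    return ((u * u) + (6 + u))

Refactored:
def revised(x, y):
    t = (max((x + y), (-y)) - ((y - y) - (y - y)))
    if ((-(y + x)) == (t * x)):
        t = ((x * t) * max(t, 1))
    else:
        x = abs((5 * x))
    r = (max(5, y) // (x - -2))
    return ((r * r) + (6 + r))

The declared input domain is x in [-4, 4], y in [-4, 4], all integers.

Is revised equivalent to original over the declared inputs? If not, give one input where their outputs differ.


Comparing the listings, the differences include: local variable names differ.
Spot check at x=1, y=1 — original: t becomes 2; next ((-(y + x)) == (t * x)) evaluates to false; next x becomes 5; next u becomes 0; next final value 6. revised: t becomes 2; next ((-(y + x)) == (t * x)) evaluates to false; next x becomes 5; next r becomes 0; next final value 6. Both give 6.
Checked all 81 inputs in the declared domain: the outputs agree on every one.
verdict: equivalent


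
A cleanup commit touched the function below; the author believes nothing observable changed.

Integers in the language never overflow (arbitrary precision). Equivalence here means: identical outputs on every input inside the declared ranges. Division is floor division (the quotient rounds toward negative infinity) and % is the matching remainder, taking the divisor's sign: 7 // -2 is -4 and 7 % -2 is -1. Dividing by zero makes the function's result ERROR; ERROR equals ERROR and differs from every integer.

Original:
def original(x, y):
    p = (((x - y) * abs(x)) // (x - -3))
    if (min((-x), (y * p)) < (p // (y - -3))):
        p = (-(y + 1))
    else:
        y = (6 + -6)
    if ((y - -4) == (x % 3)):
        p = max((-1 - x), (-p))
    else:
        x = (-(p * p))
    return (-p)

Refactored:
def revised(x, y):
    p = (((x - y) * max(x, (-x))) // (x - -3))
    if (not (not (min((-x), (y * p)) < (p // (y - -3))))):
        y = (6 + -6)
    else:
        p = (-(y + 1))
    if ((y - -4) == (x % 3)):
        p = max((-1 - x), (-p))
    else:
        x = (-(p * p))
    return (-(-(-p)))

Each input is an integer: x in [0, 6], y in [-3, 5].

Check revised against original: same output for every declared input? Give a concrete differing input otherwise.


On input x=0, y=-2, original returns 0 while revised returns -1.
verdict: not equivalent; witness: x=0, y=-2


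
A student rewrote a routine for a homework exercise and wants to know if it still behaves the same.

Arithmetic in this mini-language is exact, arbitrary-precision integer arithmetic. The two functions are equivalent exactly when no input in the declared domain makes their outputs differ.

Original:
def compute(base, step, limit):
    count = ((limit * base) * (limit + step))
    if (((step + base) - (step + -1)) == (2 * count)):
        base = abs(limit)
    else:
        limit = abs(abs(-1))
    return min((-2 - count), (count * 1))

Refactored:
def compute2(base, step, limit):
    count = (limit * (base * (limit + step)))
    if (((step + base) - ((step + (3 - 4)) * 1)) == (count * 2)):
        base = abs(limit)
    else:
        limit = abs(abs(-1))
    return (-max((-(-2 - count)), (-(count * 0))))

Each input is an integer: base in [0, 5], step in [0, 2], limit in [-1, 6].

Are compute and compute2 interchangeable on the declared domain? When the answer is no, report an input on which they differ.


The rewrite breaks on base=2, step=2, limit=-1, where the results are -2 and 0.
compute: count becomes -2; next (((step + base) - (step + -1)) == (2 * count)) evaluates to false; next limit becomes 1; next final value -2
compute2: count becomes -2; next (((step + base) - ((step + (3 - 4)) * 1)) == (count * 2)) evaluates to false; next limit becomes 1; next final value 0
verdict: not equivalent; witness: base=2, step=2, limit=-1


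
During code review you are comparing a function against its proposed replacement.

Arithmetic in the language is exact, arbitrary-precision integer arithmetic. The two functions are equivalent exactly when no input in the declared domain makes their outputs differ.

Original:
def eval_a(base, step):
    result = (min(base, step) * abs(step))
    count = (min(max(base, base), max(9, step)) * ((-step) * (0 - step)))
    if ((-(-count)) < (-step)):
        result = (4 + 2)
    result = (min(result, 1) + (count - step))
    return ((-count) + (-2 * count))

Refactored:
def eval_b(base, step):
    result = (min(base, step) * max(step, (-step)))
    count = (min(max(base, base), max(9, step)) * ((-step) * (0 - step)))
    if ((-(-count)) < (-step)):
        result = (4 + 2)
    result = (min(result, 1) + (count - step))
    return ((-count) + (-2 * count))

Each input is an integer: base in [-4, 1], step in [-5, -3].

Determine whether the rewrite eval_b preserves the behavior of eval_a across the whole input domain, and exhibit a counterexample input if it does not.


Comparing the listings, the differences include: min/max/abs usage differs.
One worked example (base=1, step=-5) — eval_a: result := -25 | count := 25 | ((-(-count)) < (-step)): false | result := 5 | result -75; eval_b: result := -25 | count := 25 | ((-(-count)) < (-step)): false | result := 5 | result -75; agreement on -75.
An exhaustive pass over the 18 declared inputs shows identical outputs.
verdict: equivalent


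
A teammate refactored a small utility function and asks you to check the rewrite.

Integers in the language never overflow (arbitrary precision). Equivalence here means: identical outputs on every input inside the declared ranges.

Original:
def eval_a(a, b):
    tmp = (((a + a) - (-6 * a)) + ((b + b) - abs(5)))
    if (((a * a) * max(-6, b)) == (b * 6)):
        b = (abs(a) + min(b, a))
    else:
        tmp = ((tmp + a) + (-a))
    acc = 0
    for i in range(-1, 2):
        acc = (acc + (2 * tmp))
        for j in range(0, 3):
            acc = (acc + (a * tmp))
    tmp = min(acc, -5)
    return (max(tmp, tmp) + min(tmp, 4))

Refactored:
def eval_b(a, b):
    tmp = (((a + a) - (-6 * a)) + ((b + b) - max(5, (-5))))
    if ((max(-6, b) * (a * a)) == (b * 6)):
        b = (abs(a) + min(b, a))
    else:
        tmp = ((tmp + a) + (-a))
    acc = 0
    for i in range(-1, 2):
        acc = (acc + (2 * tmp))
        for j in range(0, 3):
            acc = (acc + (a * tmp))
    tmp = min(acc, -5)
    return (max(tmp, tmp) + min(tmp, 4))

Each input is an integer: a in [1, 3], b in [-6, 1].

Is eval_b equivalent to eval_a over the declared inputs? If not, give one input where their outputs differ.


Differences: constant usage differs, and min/max/abs usage differs — yet all 24 inputs agree.
verdict: equivalent


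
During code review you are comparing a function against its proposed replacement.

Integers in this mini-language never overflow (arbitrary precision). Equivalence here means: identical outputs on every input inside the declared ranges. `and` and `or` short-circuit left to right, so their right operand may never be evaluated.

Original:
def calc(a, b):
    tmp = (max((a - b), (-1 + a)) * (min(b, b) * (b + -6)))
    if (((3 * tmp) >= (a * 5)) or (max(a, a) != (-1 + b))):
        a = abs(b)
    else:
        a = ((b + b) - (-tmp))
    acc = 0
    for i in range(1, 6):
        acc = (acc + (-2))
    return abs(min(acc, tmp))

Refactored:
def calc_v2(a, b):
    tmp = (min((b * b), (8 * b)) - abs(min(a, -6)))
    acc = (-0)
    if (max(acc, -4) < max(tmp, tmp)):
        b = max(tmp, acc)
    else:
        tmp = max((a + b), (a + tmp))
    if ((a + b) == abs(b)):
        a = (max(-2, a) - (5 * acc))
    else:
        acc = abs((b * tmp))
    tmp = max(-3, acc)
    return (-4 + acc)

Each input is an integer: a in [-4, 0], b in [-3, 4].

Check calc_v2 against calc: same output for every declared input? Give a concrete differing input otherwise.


There is a counterexample at a=-4, b=-3: 27 on one side, 17 on the other.
calc: tmp=-27, then (((3 * tmp) >= (a * 5)) or (max(a, a) != (-1 + b))) is false, then a=-33, then acc=0, then (i=1), then acc=-2, then (i=2), then acc=-4, then (i=3), then acc=-6, then (i=4), then acc=-8, then (i=5), then acc=-10, then returns 27
calc_v2: tmp=-30, then acc=0, then (max(acc, -4) < max(tmp, tmp)) is false, then tmp=-7, then ((a + b) == abs(b)) is false, then acc=21, then tmp=21, then returns 17
verdict: not equivalent; witness: a=-4, b=-3


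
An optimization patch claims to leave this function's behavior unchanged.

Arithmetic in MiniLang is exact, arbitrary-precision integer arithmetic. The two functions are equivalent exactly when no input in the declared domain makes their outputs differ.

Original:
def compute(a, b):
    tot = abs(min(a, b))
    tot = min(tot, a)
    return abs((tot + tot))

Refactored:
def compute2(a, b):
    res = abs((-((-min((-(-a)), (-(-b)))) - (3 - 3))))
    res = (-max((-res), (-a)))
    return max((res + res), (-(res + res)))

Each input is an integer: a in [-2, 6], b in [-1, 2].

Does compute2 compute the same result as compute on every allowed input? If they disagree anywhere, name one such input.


Equivalent — the differences include constant usage differs, min/max/abs usage differs, local variable names differ, arithmetic usage differs, yet no declared input distinguishes the two.
Tracing a=4, b=-1: compute: tot = 1; tot = 1; return 2 | compute2: res = 1; res = 1; return 2 — matching result 2.
Across all 36 domain points the two functions coincide.
verdict: equivalent


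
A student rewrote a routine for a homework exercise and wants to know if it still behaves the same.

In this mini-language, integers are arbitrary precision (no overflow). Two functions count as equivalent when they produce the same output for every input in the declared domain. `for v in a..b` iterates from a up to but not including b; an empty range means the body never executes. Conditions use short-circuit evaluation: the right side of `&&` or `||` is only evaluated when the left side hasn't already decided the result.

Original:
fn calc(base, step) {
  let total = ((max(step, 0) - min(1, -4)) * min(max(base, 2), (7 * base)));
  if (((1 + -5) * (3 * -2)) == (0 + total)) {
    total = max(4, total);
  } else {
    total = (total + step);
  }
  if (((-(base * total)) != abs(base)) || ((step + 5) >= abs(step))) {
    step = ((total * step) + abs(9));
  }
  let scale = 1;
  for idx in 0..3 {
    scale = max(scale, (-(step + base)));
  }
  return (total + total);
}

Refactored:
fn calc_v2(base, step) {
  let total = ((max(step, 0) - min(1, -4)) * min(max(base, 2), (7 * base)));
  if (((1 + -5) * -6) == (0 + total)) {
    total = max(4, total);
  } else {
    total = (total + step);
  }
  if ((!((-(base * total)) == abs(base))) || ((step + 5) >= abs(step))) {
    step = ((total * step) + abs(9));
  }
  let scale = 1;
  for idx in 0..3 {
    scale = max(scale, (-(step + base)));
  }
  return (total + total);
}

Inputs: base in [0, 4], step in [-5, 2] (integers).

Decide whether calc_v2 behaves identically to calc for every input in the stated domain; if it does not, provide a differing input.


The two versions differ — the changes include boolean connective usage differs, and arithmetic usage differs, and comparison usage differs, and constant usage differs.
One worked example (base=3, step=-1) — calc: total := 12 | (((1 + -5) * (3 * -2)) == (0 + total)): false | total := 11 | (((-(base * total)) != abs(base)) || ((step + 5) >= abs(step))): true | step := -2 | scale := 1 | iter idx=0: | scale := 1 | iter idx=1: | scale := 1 | iter idx=2: | scale := 1 | result 22; calc_v2: total := 12 | (((1 + -5) * -6) == (0 + total)): false | total := 11 | ((!((-(base * total)) == abs(base))) || ((step + 5) >= abs(step))): true | step := -2 | scale := 1 | iter idx=0: | scale := 1 | iter idx=1: | scale := 1 | iter idx=2: | scale := 1 | result 22; agreement on 22.
An exhaustive pass over the 40 declared inputs shows identical outputs.
verdict: equivalent


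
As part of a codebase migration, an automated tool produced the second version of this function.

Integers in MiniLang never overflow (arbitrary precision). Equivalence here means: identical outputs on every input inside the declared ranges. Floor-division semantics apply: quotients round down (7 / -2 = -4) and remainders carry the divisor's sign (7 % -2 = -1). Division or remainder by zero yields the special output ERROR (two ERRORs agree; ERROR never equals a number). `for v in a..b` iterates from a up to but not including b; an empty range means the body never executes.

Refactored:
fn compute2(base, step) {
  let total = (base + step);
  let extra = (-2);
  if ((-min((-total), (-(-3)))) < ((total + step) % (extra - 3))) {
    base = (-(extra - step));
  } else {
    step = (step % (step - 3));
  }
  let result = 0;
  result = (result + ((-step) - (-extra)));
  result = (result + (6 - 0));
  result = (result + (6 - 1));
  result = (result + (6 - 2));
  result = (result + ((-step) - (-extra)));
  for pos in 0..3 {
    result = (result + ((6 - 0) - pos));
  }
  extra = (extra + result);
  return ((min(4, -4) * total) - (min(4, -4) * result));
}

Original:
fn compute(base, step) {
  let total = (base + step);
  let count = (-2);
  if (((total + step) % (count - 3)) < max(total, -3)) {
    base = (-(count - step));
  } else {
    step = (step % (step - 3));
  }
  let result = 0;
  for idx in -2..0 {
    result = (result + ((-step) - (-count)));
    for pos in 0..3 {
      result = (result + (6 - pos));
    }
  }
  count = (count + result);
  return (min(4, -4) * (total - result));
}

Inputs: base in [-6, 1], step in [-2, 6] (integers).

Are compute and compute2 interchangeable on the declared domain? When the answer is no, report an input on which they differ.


The rewrite breaks on base=-6, step=1, where the results are 116 and 132.
compute: total = -5; count = -2; (((total + step) % (count - 3)) < max(total, -3)) -> true; base = 3; result = 0; [idx=-2]; result = -3; [pos=0]; result = 3; [pos=1]; result = 8; [pos=2]; result = 12; [idx=-1]; result = 9; [pos=0]; result = 15; [pos=1]; result = 20; [pos=2]; result = 24; count = 22; return 116
compute2: total = -5; extra = -2; ((-min((-total), (-(-3)))) < ((total + step) % (extra - 3))) -> false; step = -1; result = 0; result = -1; result = 5; result = 10; result = 14; result = 13; [pos=0]; result = 19; [pos=1]; result = 24; [pos=2]; result = 28; extra = 26; return 132
verdict: not equivalent; witness: base=-6, step=1


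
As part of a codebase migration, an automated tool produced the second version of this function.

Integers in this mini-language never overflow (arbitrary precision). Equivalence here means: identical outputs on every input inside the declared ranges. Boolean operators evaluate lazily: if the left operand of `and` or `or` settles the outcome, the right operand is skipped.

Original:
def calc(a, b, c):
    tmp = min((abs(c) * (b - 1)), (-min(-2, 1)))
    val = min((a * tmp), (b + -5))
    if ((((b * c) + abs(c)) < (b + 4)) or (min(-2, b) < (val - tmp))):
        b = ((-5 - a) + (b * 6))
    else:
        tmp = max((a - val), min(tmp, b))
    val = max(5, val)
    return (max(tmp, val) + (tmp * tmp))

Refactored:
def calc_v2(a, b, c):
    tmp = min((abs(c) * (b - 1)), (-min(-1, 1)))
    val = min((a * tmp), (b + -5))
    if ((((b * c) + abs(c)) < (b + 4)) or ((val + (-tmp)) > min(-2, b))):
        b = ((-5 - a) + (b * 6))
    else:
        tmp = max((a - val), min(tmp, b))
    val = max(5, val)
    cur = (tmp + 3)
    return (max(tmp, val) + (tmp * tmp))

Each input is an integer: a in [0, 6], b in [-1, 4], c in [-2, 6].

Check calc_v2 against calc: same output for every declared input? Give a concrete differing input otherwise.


There is a counterexample at a=0, b=2, c=-2: 9 on one side, 6 on the other.
calc: tmp := 2 | val := -3 | ((((b * c) + abs(c)) < (b + 4)) or (min(-2, b) < (val - tmp))): true | b := 7 | val := 5 | result 9
calc_v2: tmp := 1 | val := -3 | ((((b * c) + abs(c)) < (b + 4)) or ((val + (-tmp)) > min(-2, b))): true | b := 7 | val := 5 | cur := 4 | result 6
verdict: not equivalent; witness: a=0, b=2, c=-2


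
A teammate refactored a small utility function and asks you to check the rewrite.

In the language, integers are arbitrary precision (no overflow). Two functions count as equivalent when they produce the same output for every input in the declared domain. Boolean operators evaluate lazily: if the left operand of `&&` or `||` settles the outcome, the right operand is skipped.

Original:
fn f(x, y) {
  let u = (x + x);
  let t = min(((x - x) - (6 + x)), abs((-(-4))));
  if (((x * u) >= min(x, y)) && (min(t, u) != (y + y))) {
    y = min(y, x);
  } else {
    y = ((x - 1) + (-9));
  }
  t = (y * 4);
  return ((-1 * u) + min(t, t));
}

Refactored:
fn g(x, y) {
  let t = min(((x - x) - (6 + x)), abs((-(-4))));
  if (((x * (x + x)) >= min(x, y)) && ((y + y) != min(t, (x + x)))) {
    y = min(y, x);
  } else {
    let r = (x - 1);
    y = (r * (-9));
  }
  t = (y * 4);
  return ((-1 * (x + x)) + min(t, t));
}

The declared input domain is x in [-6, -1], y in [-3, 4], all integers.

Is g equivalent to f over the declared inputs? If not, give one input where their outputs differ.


Not equivalent: x=-3, y=-3 separates them (-46 vs 150).
f: u becomes -6; next t becomes -3; next (((x * u) >= min(x, y)) && (min(t, u) != (y + y))) evaluates to false; next y becomes -13; next t becomes -52; next final value -46
g: t becomes -3; next (((x * (x + x)) >= min(x, y)) && ((y + y) != min(t, (x + x)))) evaluates to false; next r becomes -4; next y becomes 36; next t becomes 144; next final value 150
verdict: not equivalent; witness: x=-3, y=-3


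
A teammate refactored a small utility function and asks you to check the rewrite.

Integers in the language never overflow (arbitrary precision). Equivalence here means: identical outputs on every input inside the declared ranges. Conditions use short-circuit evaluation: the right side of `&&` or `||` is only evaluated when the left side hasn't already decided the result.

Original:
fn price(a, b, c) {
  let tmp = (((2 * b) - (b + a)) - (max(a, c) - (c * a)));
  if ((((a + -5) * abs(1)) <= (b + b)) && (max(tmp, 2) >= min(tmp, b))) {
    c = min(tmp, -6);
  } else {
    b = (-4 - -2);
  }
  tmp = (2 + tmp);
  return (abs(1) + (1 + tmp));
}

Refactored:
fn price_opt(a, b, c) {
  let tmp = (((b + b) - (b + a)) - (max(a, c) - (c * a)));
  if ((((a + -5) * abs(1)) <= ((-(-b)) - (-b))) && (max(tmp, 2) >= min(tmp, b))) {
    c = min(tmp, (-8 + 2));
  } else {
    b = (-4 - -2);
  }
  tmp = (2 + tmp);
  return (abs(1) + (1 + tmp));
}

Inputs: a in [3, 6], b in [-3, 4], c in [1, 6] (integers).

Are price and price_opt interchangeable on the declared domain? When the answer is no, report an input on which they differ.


The two are interchangeable: arithmetic usage differs, and constant usage differs, and every declared input agrees.
As a probe, take a=3, b=-2, c=4: price runs tmp becomes 3; next ((((a + -5) * abs(1)) <= (b + b)) && (max(tmp, 2) >= min(tmp, b))) evaluates to false; next b becomes -2; next tmp becomes 5; next final value 7; price_opt runs tmp becomes 3; next ((((a + -5) * abs(1)) <= ((-(-b)) - (-b))) && (max(tmp, 2) >= min(tmp, b))) evaluates to false; next b becomes -2; next tmp becomes 5; next final value 7; both end at 7.
Checked all 192 inputs in the declared domain: the outputs agree on every one.
verdict: equivalent


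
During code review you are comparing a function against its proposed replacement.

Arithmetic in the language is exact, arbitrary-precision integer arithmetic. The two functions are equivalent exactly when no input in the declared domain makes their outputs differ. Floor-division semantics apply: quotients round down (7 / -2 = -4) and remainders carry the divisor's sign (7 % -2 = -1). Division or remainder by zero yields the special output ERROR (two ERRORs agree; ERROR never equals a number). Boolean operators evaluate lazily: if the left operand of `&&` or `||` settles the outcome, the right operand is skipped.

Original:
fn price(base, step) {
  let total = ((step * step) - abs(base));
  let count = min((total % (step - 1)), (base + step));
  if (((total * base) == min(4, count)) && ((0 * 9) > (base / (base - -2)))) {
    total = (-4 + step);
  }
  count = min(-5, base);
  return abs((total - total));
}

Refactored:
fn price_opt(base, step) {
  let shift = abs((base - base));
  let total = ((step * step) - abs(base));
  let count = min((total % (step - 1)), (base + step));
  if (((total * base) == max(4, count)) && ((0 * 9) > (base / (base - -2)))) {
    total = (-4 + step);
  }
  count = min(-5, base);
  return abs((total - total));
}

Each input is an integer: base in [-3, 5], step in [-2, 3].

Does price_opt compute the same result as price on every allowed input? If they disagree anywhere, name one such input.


Try base=-2, step=-2.
price: total becomes 2; next count becomes -4; next hits division by zero so the output is ERROR
price_opt: shift becomes 0; next total becomes 2; next count becomes -4; next (((total * base) == max(4, count)) && ((0 * 9) > (base / (base - -2)))) evaluates to false; next count becomes -5; next final value 0
ERROR != 0, so the rewrite changes behavior.
verdict: not equivalent; witness: base=-2, step=-2
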